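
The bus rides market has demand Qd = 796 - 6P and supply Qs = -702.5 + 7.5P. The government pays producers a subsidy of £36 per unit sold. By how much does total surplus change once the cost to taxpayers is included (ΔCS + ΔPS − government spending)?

Pre-subsidy: 796 - 6P = -702.5 + 7.5P gives P* = 111, Q* = 130.
With the subsidy, sellers receive Ps = Pb + 36 for each unit, where Pb is the price buyers pay.
Supply in terms of Pb becomes Qs = -702.5 + 7.5(Pb + 36) = -432.5 + 7.5Pb. Setting this equal to demand: 796 - 6Pb = -432.5 + 7.5Pb, so Pb = 91.
Sellers receive Ps = 91 + 36 = 127; Q' = 796 − 6·91 = 250.
ΔCS = ½(130 + 250)(111 − 91) = 3800; ΔPS = ½(130 + 250)(127 − 111) = 3040.
Government spending = 36 × 250 = 9000.
Net change = 3800 + 3040 − 9000 = -2160. The loss equals the DWL triangle ½·36·120.

Net change in total surplus = -£2160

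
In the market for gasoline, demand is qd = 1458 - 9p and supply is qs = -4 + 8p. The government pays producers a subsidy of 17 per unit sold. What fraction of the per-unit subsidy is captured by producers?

Pre-subsidy: 1458 - 9p = -4 + 8p gives p* = 86, q* = 684.
With the subsidy, sellers receive ps = pb + 17 for each unit, where pb is the price buyers pay.
Supply in terms of pb becomes qs = -4 + 8(pb + 17) = 132 + 8pb. Setting this equal to demand: 1458 - 9pb = 132 + 8pb, so pb = 78.
Sellers receive ps = 78 + 17 = 95; q' = 1458 − 9·78 = 756.
Buyers' price falls by p* − pb = 86 − 78 = 8; sellers' price rises by ps − p* = 95 − 86 = 9.
So producers capture 9/17 = 9/17 of each unit of subsidy.

Producer share = 9/17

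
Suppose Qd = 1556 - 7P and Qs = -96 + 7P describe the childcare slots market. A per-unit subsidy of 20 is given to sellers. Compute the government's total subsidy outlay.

Government cost = 16000

Pre-subsidy: 1556 - 7P = -96 + 7P gives P* = 118, Q* = 730.
With the subsidy, sellers receive Ps = Pb + 20 for each unit, where Pb is the price buyers pay.
Supply in terms of Pb becomes Qs = -96 + 7(Pb + 20) = 44 + 7Pb. Setting this equal to demand: 1556 - 7Pb = 44 + 7Pb, so Pb = 108.
Sellers receive Ps = 108 + 20 = 128; Q' = 1556 − 7·108 = 800.
Government outlay = subsidy × quantity = 20 × 800 = 16000.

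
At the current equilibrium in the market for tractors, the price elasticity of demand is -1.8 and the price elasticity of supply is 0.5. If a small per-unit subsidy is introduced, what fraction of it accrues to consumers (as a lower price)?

Consumer share = 5/23

For a small subsidy around the equilibrium, the benefit split depends on the relative slopes, which at a point are proportional to the elasticities.
Buyer share = εs/(εs + |εd|) = 0.5/(0.5 + 1.8) = 5/23; seller share = |εd|/(εs + |εd|) = 18/23.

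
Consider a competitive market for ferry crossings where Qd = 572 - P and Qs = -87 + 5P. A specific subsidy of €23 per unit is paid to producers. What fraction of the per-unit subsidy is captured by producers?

Pre-subsidy: 572 - P = -87 + 5P gives P* = 659/6, Q* = 2773/6.
With the subsidy, sellers receive Ps = Pb + 23 for each unit, where Pb is the price buyers pay.
Supply in terms of Pb becomes Qs = -87 + 5(Pb + 23) = 28 + 5Pb. Setting this equal to demand: 572 - Pb = 28 + 5Pb, so Pb = 272/3.
Sellers receive Ps = 272/3 + 23 = 341/3; Q' = 572 − 1·(272/3) = 1444/3.
Buyers' price falls by P* − Pb = 659/6 − 272/3 = 115/6; sellers' price rises by Ps − P* = 341/3 − 659/6 = 23/6.
So producers capture (23/6)/23 = 1/6 of each unit of subsidy.

Producer share = 1/6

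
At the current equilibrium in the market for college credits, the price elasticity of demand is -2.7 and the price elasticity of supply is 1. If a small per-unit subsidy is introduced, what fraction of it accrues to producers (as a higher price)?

For a small subsidy around the equilibrium, the benefit split depends on the relative slopes, which at a point are proportional to the elasticities.
Buyer share = εs/(εs + |εd|) = 1/(1 + 2.7) = 10/37; seller share = |εd|/(εs + |εd|) = 27/37.
So producers capture 27/37 of the subsidy.

Producer share = 27/37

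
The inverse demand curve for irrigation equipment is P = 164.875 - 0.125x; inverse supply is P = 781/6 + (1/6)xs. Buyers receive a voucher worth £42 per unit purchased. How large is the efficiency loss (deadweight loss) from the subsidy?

Deadweight loss = £3024

Pre-subsidy: 164.875 - 0.125x = 781/6 + (1/6)x gives x* = 119 and P* = 150.
With the rebate, buyers effectively pay Pb = Ps − 42, where Ps is the price sellers receive.
On the curves, Pb = 164.875 - 0.125x and Ps = 781/6 + (1/6)x; the wedge Ps − Pb = 42 gives 781/6 + (1/6)x − (164.875 - 0.125x) = 42, so x' = 263.
Then Pb = 164.875 − 0.125·263 = 132 and Ps = 781/6 + (1/6)·263 = 174.
The subsidy expands output by 263 − 119 = 144 past the efficient level; on those units the gap between marginal cost and willingness to pay runs from 0 up to 42.
DWL = ½ × 42 × 144 = 3024.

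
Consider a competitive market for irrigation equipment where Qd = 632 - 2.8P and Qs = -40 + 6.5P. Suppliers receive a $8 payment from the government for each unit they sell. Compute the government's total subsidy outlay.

Pre-subsidy: 632 - 2.8P = -40 + 6.5P gives P* = 2240/31, Q* = 13320/31.
With the subsidy, sellers receive Ps = Pb + 8 for each unit, where Pb is the price buyers pay.
Supply in terms of Pb becomes Qs = -40 + 6.5(Pb + 8) = 12 + 6.5Pb. Setting this equal to demand: 632 - 2.8Pb = 12 + 6.5Pb, so Pb = 200/3.
Sellers receive Ps = 200/3 + 8 = 224/3; Q' = 632 − 2.8·(200/3) = 1336/3.
Government outlay = subsidy × quantity = 8 × 1336/3 = 10688/3.

Government cost = 10688/3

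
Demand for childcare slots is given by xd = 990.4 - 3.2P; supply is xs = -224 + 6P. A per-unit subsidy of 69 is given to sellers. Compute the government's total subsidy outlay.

Government cost = 49128

Pre-subsidy: 990.4 - 3.2P = -224 + 6P gives P* = 132, x* = 568.
With the subsidy, sellers receive Ps = Pb + 69 for each unit, where Pb is the price buyers pay.
Supply in terms of Pb becomes xs = -224 + 6(Pb + 69) = 190 + 6Pb. Setting this equal to demand: 990.4 - 3.2Pb = 190 + 6Pb, so Pb = 87.
Sellers receive Ps = 87 + 69 = 156; x' = 990.4 − 3.2·87 = 712.
Government outlay = subsidy × quantity = 69 × 712 = 49128.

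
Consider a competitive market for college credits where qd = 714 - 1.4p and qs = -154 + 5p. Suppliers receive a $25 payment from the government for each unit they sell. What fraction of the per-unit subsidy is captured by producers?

Pre-subsidy: 714 - 1.4p = -154 + 5p gives p* = 135.625, q* = 524.125.
With the subsidy, sellers receive ps = pb + 25 for each unit, where pb is the price buyers pay.
Supply in terms of pb becomes qs = -154 + 5(pb + 25) = -29 + 5pb. Setting this equal to demand: 714 - 1.4pb = -29 + 5pb, so pb = 116.09375.
Sellers receive ps = 116.09375 + 25 = 141.09375; q' = 714 − 1.4·116.09375 = 551.46875.
Buyers' price falls by p* − pb = 135.625 − 116.09375 = 19.53125; sellers' price rises by ps − p* = 141.09375 − 135.625 = 5.46875.
So producers capture 5.46875/25 = 0.21875 of each unit of subsidy.

Producer share = 0.21875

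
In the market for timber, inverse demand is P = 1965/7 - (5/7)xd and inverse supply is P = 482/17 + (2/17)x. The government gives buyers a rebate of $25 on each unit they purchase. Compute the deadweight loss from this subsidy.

Deadweight loss = 74375/198

Pre-subsidy: 1965/7 - (5/7)x = 482/17 + (2/17)x gives x* = 30031/99 and P* = 6340/99.
With the rebate, buyers effectively pay Pb = Ps − 25, where Ps is the price sellers receive.
On the curves, Pb = 1965/7 - (5/7)x and Ps = 482/17 + (2/17)x; the wedge Ps − Pb = 25 gives 482/17 + (2/17)x − (1965/7 - (5/7)x) = 25, so x' = 11002/33.
Then Pb = 1965/7 − (5/7)·(11002/33) = 1405/33 and Ps = 482/17 + (2/17)·(11002/33) = 2230/33.
The subsidy expands output by 11002/33 − 30031/99 = 2975/99 past the efficient level; on those units the gap between marginal cost and willingness to pay runs from 0 up to 25.
DWL = ½ × 25 × 2975/99 = 74375/198.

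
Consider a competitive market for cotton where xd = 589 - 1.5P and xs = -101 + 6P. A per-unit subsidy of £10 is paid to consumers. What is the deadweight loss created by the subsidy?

Pre-subsidy: 589 - 1.5P = -101 + 6P gives P* = 92, x* = 451.
With the rebate, buyers effectively pay Pb = Ps − 10, where Ps is the price sellers receive.
Demand in terms of Ps becomes xd = 589 − 1.5(Ps − 10) = 604 - 1.5Ps. Setting this equal to supply: 604 - 1.5Ps = -101 + 6Ps, so Ps = 94.
Buyers pay Pb = 94 − 10 = 84; x' = -101 + 6·94 = 463.
The subsidy expands output by 463 − 451 = 12 past the efficient level; on those units the gap between marginal cost and willingness to pay runs from 0 up to 10.
DWL = ½ × 10 × 12 = 60.

Deadweight loss = £60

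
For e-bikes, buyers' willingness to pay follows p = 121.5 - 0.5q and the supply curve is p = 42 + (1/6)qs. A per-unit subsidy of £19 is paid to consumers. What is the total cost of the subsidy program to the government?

Pre-subsidy: 121.5 - 0.5q = 42 + (1/6)q gives q* = 119.25 and p* = 61.875.
With the rebate, buyers effectively pay pb = ps − 19, where ps is the price sellers receive.
On the curves, pb = 121.5 - 0.5q and ps = 42 + (1/6)q; the wedge ps − pb = 19 gives 42 + (1/6)q − (121.5 - 0.5q) = 19, so q' = 147.75.
Then pb = 121.5 − 0.5·147.75 = 47.625 and ps = 42 + (1/6)·147.75 = 66.625.
Government outlay = subsidy × quantity = 19 × 147.75 = 2807.25.

Government cost = £2807.25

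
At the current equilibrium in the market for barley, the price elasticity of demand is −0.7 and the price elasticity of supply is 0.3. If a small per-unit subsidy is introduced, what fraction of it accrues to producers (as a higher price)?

Producer share = 0.7

For a small subsidy around the equilibrium, the benefit split depends on the relative slopes, which at a point are proportional to the elasticities.
Buyer share = εs/(εs + |εd|) = 0.3/(0.3 + 0.7) = 0.3; seller share = |εd|/(εs + |εd|) = 0.7.
So producers capture 0.7 of the subsidy.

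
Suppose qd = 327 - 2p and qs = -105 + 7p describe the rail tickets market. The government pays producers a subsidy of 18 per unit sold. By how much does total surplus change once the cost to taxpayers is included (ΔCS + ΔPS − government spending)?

Net change in total surplus = -252

Pre-subsidy: 327 - 2p = -105 + 7p gives p* = 48, q* = 231.
With the subsidy, sellers receive ps = pb + 18 for each unit, where pb is the price buyers pay.
Supply in terms of pb becomes qs = -105 + 7(pb + 18) = 21 + 7pb. Setting this equal to demand: 327 - 2pb = 21 + 7pb, so pb = 34.
Sellers receive ps = 34 + 18 = 52; q' = 327 − 2·34 = 259.
ΔCS = ½(231 + 259)(48 − 34) = 3430; ΔPS = ½(231 + 259)(52 − 48) = 980.
Government spending = 18 × 259 = 4662.
Net change = 3430 + 980 − 4662 = -252. The loss equals the DWL triangle ½·18·28.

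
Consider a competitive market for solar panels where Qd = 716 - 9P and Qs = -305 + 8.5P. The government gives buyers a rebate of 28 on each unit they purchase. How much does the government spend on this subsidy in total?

Pre-subsidy: 716 - 9P = -305 + 8.5P gives P* = 2042/35, Q* = 6682/35.
With the rebate, buyers effectively pay Pb = Ps − 28, where Ps is the price sellers receive.
Demand in terms of Ps becomes Qd = 716 − 9(Ps − 28) = 968 - 9Ps. Setting this equal to supply: 968 - 9Ps = -305 + 8.5Ps, so Ps = 2546/35.
Buyers pay Pb = 2546/35 − 28 = 1566/35; Q' = -305 + 8.5·(2546/35) = 10966/35.
Government outlay = subsidy × quantity = 28 × 10966/35 = 8772.8.

Government cost = 8772.8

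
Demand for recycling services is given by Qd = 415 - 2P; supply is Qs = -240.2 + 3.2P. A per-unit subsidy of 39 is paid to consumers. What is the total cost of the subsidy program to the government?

Government cost = 8229

Pre-subsidy: 415 - 2P = -240.2 + 3.2P gives P* = 126, Q* = 163.
With the rebate, buyers effectively pay Pb = Ps − 39, where Ps is the price sellers receive.
Demand in terms of Ps becomes Qd = 415 − 2(Ps − 39) = 493 - 2Ps. Setting this equal to supply: 493 - 2Ps = -240.2 + 3.2Ps, so Ps = 141.
Buyers pay Pb = 141 − 39 = 102; Q' = -240.2 + 3.2·141 = 211.
Government outlay = subsidy × quantity = 39 × 211 = 8229.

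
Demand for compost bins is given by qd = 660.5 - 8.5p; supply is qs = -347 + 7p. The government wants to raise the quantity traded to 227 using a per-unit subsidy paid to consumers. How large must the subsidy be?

Required subsidy s = 31 per unit

At q = 227, invert demand for the buyer price: pb = (660.5 − 227)/8.5 = 51; invert supply for the seller price: ps = (227 − (-347))/7 = 82.
The subsidy must fill the gap: s = ps − pb = 82 − 51 = 31.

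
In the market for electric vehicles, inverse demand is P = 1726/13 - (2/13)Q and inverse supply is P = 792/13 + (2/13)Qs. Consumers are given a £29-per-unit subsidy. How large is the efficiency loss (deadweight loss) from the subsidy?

Pre-subsidy: 1726/13 - (2/13)Q = 792/13 + (2/13)Q gives Q* = 233.5 and P* = 1259/13.
With the rebate, buyers effectively pay Pb = Ps − 29, where Ps is the price sellers receive.
On the curves, Pb = 1726/13 - (2/13)Q and Ps = 792/13 + (2/13)Q; the wedge Ps − Pb = 29 gives 792/13 + (2/13)Q − (1726/13 - (2/13)Q) = 29, so Q' = 327.75.
Then Pb = 1726/13 − (2/13)·327.75 = 2141/26 and Ps = 792/13 + (2/13)·327.75 = 2895/26.
The subsidy expands output by 327.75 − 233.5 = 94.25 past the efficient level; on those units the gap between marginal cost and willingness to pay runs from 0 up to 29.
DWL = ½ × 29 × 94.25 = 1366.625.

Deadweight loss = £1366.625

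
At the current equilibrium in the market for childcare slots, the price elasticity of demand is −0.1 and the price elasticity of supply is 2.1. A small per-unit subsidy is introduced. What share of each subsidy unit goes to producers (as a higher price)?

Producer share = 1/22

For a small subsidy around the equilibrium, the benefit split depends on the relative slopes, which at a point are proportional to the elasticities.
Buyer share = εs/(εs + |εd|) = 2.1/(2.1 + 0.1) = 21/22; seller share = |εd|/(εs + |εd|) = 1/22.
So producers capture 1/22 of the subsidy.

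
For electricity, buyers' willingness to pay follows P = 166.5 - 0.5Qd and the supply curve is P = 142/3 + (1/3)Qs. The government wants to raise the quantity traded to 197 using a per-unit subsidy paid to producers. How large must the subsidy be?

At Q = 197, from the demand curve buyers pay Pb = 166.5 − 0.5·197 = 68; from the supply curve sellers need Ps = 142/3 + (1/3)·197 = 113.
The subsidy must fill the gap: s = Ps − Pb = 113 − 68 = 45.

Required subsidy s = 45 per unit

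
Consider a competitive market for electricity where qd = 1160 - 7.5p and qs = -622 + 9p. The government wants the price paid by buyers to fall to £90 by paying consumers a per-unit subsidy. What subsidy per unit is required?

At a buyer price of 90, quantity demanded is 1160 − 7.5·90 = 485.
Sellers supply 485 only when they receive ps with -622 + 9·ps = 485, i.e. ps = 123.
s = ps − pb = 123 − 90 = 33.

Required subsidy s = £33 per unit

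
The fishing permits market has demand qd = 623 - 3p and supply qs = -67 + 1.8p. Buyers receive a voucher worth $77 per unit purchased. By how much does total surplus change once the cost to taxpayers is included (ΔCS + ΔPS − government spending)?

Pre-subsidy: 623 - 3p = -67 + 1.8p gives p* = 143.75, q* = 191.75.
With the rebate, buyers effectively pay pb = ps − 77, where ps is the price sellers receive.
Demand in terms of ps becomes qd = 623 − 3(ps − 77) = 854 - 3ps. Setting this equal to supply: 854 - 3ps = -67 + 1.8ps, so ps = 191.875.
Buyers pay pb = 191.875 − 77 = 114.875; q' = -67 + 1.8·191.875 = 278.375.
ΔCS = ½(191.75 + 278.375)(143.75 − 114.875) = 6787.4296875; ΔPS = ½(191.75 + 278.375)(191.875 − 143.75) = 11312.3828125.
Government spending = 77 × 278.375 = 21434.875.
Net change = 6787.4296875 + 11312.3828125 − 21434.875 = -3335.0625. The loss equals the DWL triangle ½·77·86.625.

Net change in total surplus = -$3335.0625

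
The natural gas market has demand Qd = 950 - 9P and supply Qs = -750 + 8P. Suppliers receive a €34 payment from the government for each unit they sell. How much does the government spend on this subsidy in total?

Government cost = €6596

Pre-subsidy: 950 - 9P = -750 + 8P gives P* = 100, Q* = 50.
With the subsidy, sellers receive Ps = Pb + 34 for each unit, where Pb is the price buyers pay.
Supply in terms of Pb becomes Qs = -750 + 8(Pb + 34) = -478 + 8Pb. Setting this equal to demand: 950 - 9Pb = -478 + 8Pb, so Pb = 84.
Sellers receive Ps = 84 + 34 = 118; Q' = 950 − 9·84 = 194.
Government outlay = subsidy × quantity = 34 × 194 = 6596.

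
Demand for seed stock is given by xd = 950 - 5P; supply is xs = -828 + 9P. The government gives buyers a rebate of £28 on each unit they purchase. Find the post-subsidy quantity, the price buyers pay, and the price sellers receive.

x' = 405; buyers pay £109; sellers receive £137

Pre-subsidy: 950 - 5P = -828 + 9P gives P* = 127, x* = 315.
With the rebate, buyers effectively pay Pb = Ps − 28, where Ps is the price sellers receive.
Demand in terms of Ps becomes xd = 950 − 5(Ps − 28) = 1090 - 5Ps. Setting this equal to supply: 1090 - 5Ps = -828 + 9Ps, so Ps = 137.
Buyers pay Pb = 137 − 28 = 109; x' = -828 + 9·137 = 405.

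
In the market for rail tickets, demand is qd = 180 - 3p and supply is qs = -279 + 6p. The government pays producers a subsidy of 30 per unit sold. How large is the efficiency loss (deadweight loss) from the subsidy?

Deadweight loss = 900

Pre-subsidy: 180 - 3p = -279 + 6p gives p* = 51, q* = 27.
With the subsidy, sellers receive ps = pb + 30 for each unit, where pb is the price buyers pay.
Supply in terms of pb becomes qs = -279 + 6(pb + 30) = -99 + 6pb. Setting this equal to demand: 180 - 3pb = -99 + 6pb, so pb = 31.
Sellers receive ps = 31 + 30 = 61; q' = 180 − 3·31 = 87.
The subsidy expands output by 87 − 27 = 60 past the efficient level; on those units the gap between marginal cost and willingness to pay runs from 0 up to 30.
DWL = ½ × 30 × 60 = 900.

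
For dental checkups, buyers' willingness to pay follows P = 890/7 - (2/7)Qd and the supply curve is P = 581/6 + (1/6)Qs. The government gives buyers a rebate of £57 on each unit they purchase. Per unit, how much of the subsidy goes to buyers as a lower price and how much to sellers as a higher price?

Pre-subsidy: 890/7 - (2/7)Q = 581/6 + (1/6)Q gives Q* = 67 and P* = 108.
With the rebate, buyers effectively pay Pb = Ps − 57, where Ps is the price sellers receive.
On the curves, Pb = 890/7 - (2/7)Q and Ps = 581/6 + (1/6)Q; the wedge Ps − Pb = 57 gives 581/6 + (1/6)Q − (890/7 - (2/7)Q) = 57, so Q' = 193.
Then Pb = 890/7 − (2/7)·193 = 72 and Ps = 581/6 + (1/6)·193 = 129.
Buyers' price falls by P* − Pb = 108 − 72 = 36; sellers' price rises by Ps − P* = 129 − 108 = 21.

Buyers gain £36 per unit; sellers gain £21 per unit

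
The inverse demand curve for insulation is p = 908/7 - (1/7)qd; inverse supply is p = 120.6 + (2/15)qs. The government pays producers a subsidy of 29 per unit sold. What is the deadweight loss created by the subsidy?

Pre-subsidy: 908/7 - (1/7)q = 120.6 + (2/15)q gives q* = 33 and p* = 125.
With the subsidy, sellers receive ps = pb + 29 for each unit, where pb is the price buyers pay.
On the curves, pb = 908/7 - (1/7)q and ps = 120.6 + (2/15)q; the wedge ps − pb = 29 gives 120.6 + (2/15)q − (908/7 - (1/7)q) = 29, so q' = 138.
Then pb = 908/7 − (1/7)·138 = 110 and ps = 120.6 + (2/15)·138 = 139.
The subsidy expands output by 138 − 33 = 105 past the efficient level; on those units the gap between marginal cost and willingness to pay runs from 0 up to 29.
DWL = ½ × 29 × 105 = 1522.5.

Deadweight loss = 1522.5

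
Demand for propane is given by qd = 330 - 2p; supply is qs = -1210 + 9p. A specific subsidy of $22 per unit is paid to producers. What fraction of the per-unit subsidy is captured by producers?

Producer share = 2/11

Pre-subsidy: 330 - 2p = -1210 + 9p gives p* = 140, q* = 50.
With the subsidy, sellers receive ps = pb + 22 for each unit, where pb is the price buyers pay.
Supply in terms of pb becomes qs = -1210 + 9(pb + 22) = -1012 + 9pb. Setting this equal to demand: 330 - 2pb = -1012 + 9pb, so pb = 122.
Sellers receive ps = 122 + 22 = 144; q' = 330 − 2·122 = 86.
Buyers' price falls by p* − pb = 140 − 122 = 18; sellers' price rises by ps − p* = 144 − 140 = 4.
So producers capture 4/22 = 2/11 of each unit of subsidy.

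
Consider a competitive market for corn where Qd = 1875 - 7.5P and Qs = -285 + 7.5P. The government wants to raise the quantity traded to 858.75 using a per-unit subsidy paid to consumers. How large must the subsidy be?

At Q = 858.75, invert demand for the buyer price: Pb = (1875 − 858.75)/7.5 = 135.5; invert supply for the seller price: Ps = (858.75 − (-285))/7.5 = 152.5.
The subsidy must fill the gap: s = Ps − Pb = 152.5 − 135.5 = 17.

Required subsidy s = 17 per unit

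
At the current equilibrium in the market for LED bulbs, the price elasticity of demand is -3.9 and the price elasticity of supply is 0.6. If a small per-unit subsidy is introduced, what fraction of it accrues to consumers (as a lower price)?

For a small subsidy around the equilibrium, the benefit split depends on the relative slopes, which at a point are proportional to the elasticities.
Buyer share = εs/(εs + |εd|) = 0.6/(0.6 + 3.9) = 2/15; seller share = |εd|/(εs + |εd|) = 13/15.

Consumer share = 2/15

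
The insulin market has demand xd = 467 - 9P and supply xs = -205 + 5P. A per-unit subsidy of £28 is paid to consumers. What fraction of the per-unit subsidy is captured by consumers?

Pre-subsidy: 467 - 9P = -205 + 5P gives P* = 48, x* = 35.
With the rebate, buyers effectively pay Pb = Ps − 28, where Ps is the price sellers receive.
Demand in terms of Ps becomes xd = 467 − 9(Ps − 28) = 719 - 9Ps. Setting this equal to supply: 719 - 9Ps = -205 + 5Ps, so Ps = 66.
Buyers pay Pb = 66 − 28 = 38; x' = -205 + 5·66 = 125.
Buyers' price falls by P* − Pb = 48 − 38 = 10; sellers' price rises by Ps − P* = 66 − 48 = 18.
So consumers capture 10/28 = 5/14 of each unit of subsidy.

Consumer share = 5/14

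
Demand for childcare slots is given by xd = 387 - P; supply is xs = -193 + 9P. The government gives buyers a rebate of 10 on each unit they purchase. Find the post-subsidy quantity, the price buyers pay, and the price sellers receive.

Pre-subsidy: 387 - P = -193 + 9P gives P* = 58, x* = 329.
With the rebate, buyers effectively pay Pb = Ps − 10, where Ps is the price sellers receive.
Demand in terms of Ps becomes xd = 387 − 1(Ps − 10) = 397 - Ps. Setting this equal to supply: 397 - Ps = -193 + 9Ps, so Ps = 59.
Buyers pay Pb = 59 − 10 = 49; x' = -193 + 9·59 = 338.

x' = 338; buyers pay 49; sellers receive 59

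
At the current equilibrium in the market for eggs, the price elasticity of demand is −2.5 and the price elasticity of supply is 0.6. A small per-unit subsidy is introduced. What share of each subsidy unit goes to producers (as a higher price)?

Producer share = 25/31

For a small subsidy around the equilibrium, the benefit split depends on the relative slopes, which at a point are proportional to the elasticities.
Buyer share = εs/(εs + |εd|) = 0.6/(0.6 + 2.5) = 6/31; seller share = |εd|/(εs + |εd|) = 25/31.
So producers capture 25/31 of the subsidy.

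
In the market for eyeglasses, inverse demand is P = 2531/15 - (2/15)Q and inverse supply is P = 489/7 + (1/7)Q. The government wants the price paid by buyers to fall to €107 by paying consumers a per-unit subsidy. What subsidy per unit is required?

At a buyer price of 107, quantity demanded is 1265.5 − 7.5·107 = 463.
Sellers supply 463 only when they receive Ps = 489/7 + (1/7)·463 = 136.
s = Ps − Pb = 136 − 107 = 29.

Required subsidy s = €29 per unit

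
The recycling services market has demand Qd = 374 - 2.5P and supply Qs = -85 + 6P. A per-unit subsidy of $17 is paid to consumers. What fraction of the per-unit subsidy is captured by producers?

Pre-subsidy: 374 - 2.5P = -85 + 6P gives P* = 54, Q* = 239.
With the rebate, buyers effectively pay Pb = Ps − 17, where Ps is the price sellers receive.
Demand in terms of Ps becomes Qd = 374 − 2.5(Ps − 17) = 416.5 - 2.5Ps. Setting this equal to supply: 416.5 - 2.5Ps = -85 + 6Ps, so Ps = 59.
Buyers pay Pb = 59 − 17 = 42; Q' = -85 + 6·59 = 269.
Buyers' price falls by P* − Pb = 54 − 42 = 12; sellers' price rises by Ps − P* = 59 − 54 = 5.
So producers capture 5/17 = 5/17 of each unit of subsidy.

Producer share = 5/17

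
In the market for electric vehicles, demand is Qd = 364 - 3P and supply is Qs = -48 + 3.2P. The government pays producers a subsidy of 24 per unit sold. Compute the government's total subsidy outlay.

Government cost = 150144/31

Pre-subsidy: 364 - 3P = -48 + 3.2P gives P* = 2060/31, Q* = 5104/31.
With the subsidy, sellers receive Ps = Pb + 24 for each unit, where Pb is the price buyers pay.
Supply in terms of Pb becomes Qs = -48 + 3.2(Pb + 24) = 28.8 + 3.2Pb. Setting this equal to demand: 364 - 3Pb = 28.8 + 3.2Pb, so Pb = 1676/31.
Sellers receive Ps = 1676/31 + 24 = 2420/31; Q' = 364 − 3·(1676/31) = 6256/31.
Government outlay = subsidy × quantity = 24 × 6256/31 = 150144/31.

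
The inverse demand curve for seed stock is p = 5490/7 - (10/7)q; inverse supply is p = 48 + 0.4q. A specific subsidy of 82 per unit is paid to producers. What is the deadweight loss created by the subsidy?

Pre-subsidy: 5490/7 - (10/7)q = 48 + 0.4q gives q* = 402.65625 and p* = 209.0625.
With the subsidy, sellers receive ps = pb + 82 for each unit, where pb is the price buyers pay.
On the curves, pb = 5490/7 - (10/7)q and ps = 48 + 0.4q; the wedge ps − pb = 82 gives 48 + 0.4q − (5490/7 - (10/7)q) = 82, so q' = 447.5.
Then pb = 5490/7 − (10/7)·447.5 = 145 and ps = 48 + 0.4·447.5 = 227.
The subsidy expands output by 447.5 − 402.65625 = 44.84375 past the efficient level; on those units the gap between marginal cost and willingness to pay runs from 0 up to 82.
DWL = ½ × 82 × 44.84375 = 1838.59375.

Deadweight loss = 1838.59375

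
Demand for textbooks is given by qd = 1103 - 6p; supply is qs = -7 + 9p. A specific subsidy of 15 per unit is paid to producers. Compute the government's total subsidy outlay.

Government cost = 10695

Pre-subsidy: 1103 - 6p = -7 + 9p gives p* = 74, q* = 659.
With the subsidy, sellers receive ps = pb + 15 for each unit, where pb is the price buyers pay.
Supply in terms of pb becomes qs = -7 + 9(pb + 15) = 128 + 9pb. Setting this equal to demand: 1103 - 6pb = 128 + 9pb, so pb = 65.
Sellers receive ps = 65 + 15 = 80; q' = 1103 − 6·65 = 713.
Government outlay = subsidy × quantity = 15 × 713 = 10695.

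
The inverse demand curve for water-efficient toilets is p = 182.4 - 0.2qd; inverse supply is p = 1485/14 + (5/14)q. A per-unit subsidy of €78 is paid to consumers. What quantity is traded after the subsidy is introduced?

Pre-subsidy: 182.4 - 0.2q = 1485/14 + (5/14)q gives q* = 137 and p* = 155.
With the rebate, buyers effectively pay pb = ps − 78, where ps is the price sellers receive.
On the curves, pb = 182.4 - 0.2q and ps = 1485/14 + (5/14)q; the wedge ps − pb = 78 gives 1485/14 + (5/14)q − (182.4 - 0.2q) = 78, so q' = 277.
Then pb = 182.4 − 0.2·277 = 127 and ps = 1485/14 + (5/14)·277 = 205.

q' = 277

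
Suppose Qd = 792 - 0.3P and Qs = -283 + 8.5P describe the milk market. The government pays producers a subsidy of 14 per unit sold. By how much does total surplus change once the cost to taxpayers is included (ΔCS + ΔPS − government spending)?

Pre-subsidy: 792 - 0.3P = -283 + 8.5P gives P* = 5375/44, Q* = 66471/88.
With the subsidy, sellers receive Ps = Pb + 14 for each unit, where Pb is the price buyers pay.
Supply in terms of Pb becomes Qs = -283 + 8.5(Pb + 14) = -164 + 8.5Pb. Setting this equal to demand: 792 - 0.3Pb = -164 + 8.5Pb, so Pb = 1195/11.
Sellers receive Ps = 1195/11 + 14 = 1349/11; Q' = 792 − 0.3·(1195/11) = 16707/22.
ΔCS = ½(66471/88 + 16707/22)(5375/44 − 1195/11) = 79312905/7744; ΔPS = ½(66471/88 + 16707/22)(1349/11 − 5375/44) = 2799279/7744.
Government spending = 14 × 16707/22 = 116949/11.
Net change = 79312905/7744 + 2799279/7744 − 116949/11 = -2499/88. The loss equals the DWL triangle ½·14·357/88.

Net change in total surplus = -2499/88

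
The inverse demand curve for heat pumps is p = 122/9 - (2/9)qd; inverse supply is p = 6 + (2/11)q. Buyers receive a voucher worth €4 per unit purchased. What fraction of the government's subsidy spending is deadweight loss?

Pre-subsidy: 122/9 - (2/9)q = 6 + (2/11)q gives q* = 18.7 and p* = 9.4.
With the rebate, buyers effectively pay pb = ps − 4, where ps is the price sellers receive.
On the curves, pb = 122/9 - (2/9)q and ps = 6 + (2/11)q; the wedge ps − pb = 4 gives 6 + (2/11)q − (122/9 - (2/9)q) = 4, so q' = 28.6.
Then pb = 122/9 − (2/9)·28.6 = 7.2 and ps = 6 + (2/11)·28.6 = 11.2.
ΔCS = ½(18.7 + 28.6)(9.4 − 7.2) = 52.03; ΔPS = ½(18.7 + 28.6)(11.2 − 9.4) = 42.57.
Government spending = 4 × 28.6 = 114.4.
DWL = ½ × 4 × (28.6 − 18.7) = 19.8; fraction = 19.8 / 114.4 = 9/52.

DWL / government spending = 9/52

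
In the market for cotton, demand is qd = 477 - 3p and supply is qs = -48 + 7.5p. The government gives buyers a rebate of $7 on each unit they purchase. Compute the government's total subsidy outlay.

Government cost = $2394

Pre-subsidy: 477 - 3p = -48 + 7.5p gives p* = 50, q* = 327.
With the rebate, buyers effectively pay pb = ps − 7, where ps is the price sellers receive.
Demand in terms of ps becomes qd = 477 − 3(ps − 7) = 498 - 3ps. Setting this equal to supply: 498 - 3ps = -48 + 7.5ps, so ps = 52.
Buyers pay pb = 52 − 7 = 45; q' = -48 + 7.5·52 = 342.
Government outlay = subsidy × quantity = 7 × 342 = 2394.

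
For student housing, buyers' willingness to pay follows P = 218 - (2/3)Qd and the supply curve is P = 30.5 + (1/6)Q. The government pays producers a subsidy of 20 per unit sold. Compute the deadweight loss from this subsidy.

Deadweight loss = 240

Pre-subsidy: 218 - (2/3)Q = 30.5 + (1/6)Q gives Q* = 225 and P* = 68.
With the subsidy, sellers receive Ps = Pb + 20 for each unit, where Pb is the price buyers pay.
On the curves, Pb = 218 - (2/3)Q and Ps = 30.5 + (1/6)Q; the wedge Ps − Pb = 20 gives 30.5 + (1/6)Q − (218 - (2/3)Q) = 20, so Q' = 249.
Then Pb = 218 − (2/3)·249 = 52 and Ps = 30.5 + (1/6)·249 = 72.
The subsidy expands output by 249 − 225 = 24 past the efficient level; on those units the gap between marginal cost and willingness to pay runs from 0 up to 20.
DWL = ½ × 20 × 24 = 240.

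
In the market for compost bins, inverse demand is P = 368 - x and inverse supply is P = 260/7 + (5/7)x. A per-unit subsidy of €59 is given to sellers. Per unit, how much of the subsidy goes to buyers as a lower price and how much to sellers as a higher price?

Buyers gain 413/12 per unit; sellers gain 295/12 per unit

Pre-subsidy: 368 - x = 260/7 + (5/7)x gives x* = 193 and P* = 175.
With the subsidy, sellers receive Ps = Pb + 59 for each unit, where Pb is the price buyers pay.
On the curves, Pb = 368 - x and Ps = 260/7 + (5/7)x; the wedge Ps − Pb = 59 gives 260/7 + (5/7)x − (368 - x) = 59, so x' = 2729/12.
Then Pb = 368 − 1·(2729/12) = 1687/12 and Ps = 260/7 + (5/7)·(2729/12) = 2395/12.
Buyers' price falls by P* − Pb = 175 − 1687/12 = 413/12; sellers' price rises by Ps − P* = 2395/12 − 175 = 295/12.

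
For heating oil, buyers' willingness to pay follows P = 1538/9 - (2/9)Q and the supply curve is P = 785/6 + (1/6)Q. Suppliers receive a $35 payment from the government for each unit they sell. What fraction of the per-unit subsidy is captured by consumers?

Consumer share = 4/7

Pre-subsidy: 1538/9 - (2/9)Q = 785/6 + (1/6)Q gives Q* = 103 and P* = 148.
With the subsidy, sellers receive Ps = Pb + 35 for each unit, where Pb is the price buyers pay.
On the curves, Pb = 1538/9 - (2/9)Q and Ps = 785/6 + (1/6)Q; the wedge Ps − Pb = 35 gives 785/6 + (1/6)Q − (1538/9 - (2/9)Q) = 35, so Q' = 193.
Then Pb = 1538/9 − (2/9)·193 = 128 and Ps = 785/6 + (1/6)·193 = 163.
Buyers' price falls by P* − Pb = 148 − 128 = 20; sellers' price rises by Ps − P* = 163 − 148 = 15.
So consumers capture 20/35 = 4/7 of each unit of subsidy.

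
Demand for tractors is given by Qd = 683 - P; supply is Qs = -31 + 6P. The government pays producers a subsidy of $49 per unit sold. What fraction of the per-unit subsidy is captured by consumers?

Pre-subsidy: 683 - P = -31 + 6P gives P* = 102, Q* = 581.
With the subsidy, sellers receive Ps = Pb + 49 for each unit, where Pb is the price buyers pay.
Supply in terms of Pb becomes Qs = -31 + 6(Pb + 49) = 263 + 6Pb. Setting this equal to demand: 683 - Pb = 263 + 6Pb, so Pb = 60.
Sellers receive Ps = 60 + 49 = 109; Q' = 683 − 1·60 = 623.
Buyers' price falls by P* − Pb = 102 − 60 = 42; sellers' price rises by Ps − P* = 109 − 102 = 7.
So consumers capture 42/49 = 6/7 of each unit of subsidy.

Consumer share = 6/7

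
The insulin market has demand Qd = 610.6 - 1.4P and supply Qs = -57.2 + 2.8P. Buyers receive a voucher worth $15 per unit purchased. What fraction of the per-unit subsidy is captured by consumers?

Pre-subsidy: 610.6 - 1.4P = -57.2 + 2.8P gives P* = 159, Q* = 388.
With the rebate, buyers effectively pay Pb = Ps − 15, where Ps is the price sellers receive.
Demand in terms of Ps becomes Qd = 610.6 − 1.4(Ps − 15) = 631.6 - 1.4Ps. Setting this equal to supply: 631.6 - 1.4Ps = -57.2 + 2.8Ps, so Ps = 164.
Buyers pay Pb = 164 − 15 = 149; Q' = -57.2 + 2.8·164 = 402.
Buyers' price falls by P* − Pb = 159 − 149 = 10; sellers' price rises by Ps − P* = 164 − 159 = 5.
So consumers capture 10/15 = 2/3 of each unit of subsidy.

Consumer share = 2/3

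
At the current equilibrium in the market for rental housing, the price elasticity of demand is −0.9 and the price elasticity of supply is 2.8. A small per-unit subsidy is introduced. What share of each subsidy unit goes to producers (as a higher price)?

For a small subsidy around the equilibrium, the benefit split depends on the relative slopes, which at a point are proportional to the elasticities.
Buyer share = εs/(εs + |εd|) = 2.8/(2.8 + 0.9) = 28/37; seller share = |εd|/(εs + |εd|) = 9/37.
So producers capture 9/37 of the subsidy.

Producer share = 9/37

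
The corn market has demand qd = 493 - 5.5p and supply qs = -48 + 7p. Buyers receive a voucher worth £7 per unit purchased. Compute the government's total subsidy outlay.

Government cost = £1935.64

Pre-subsidy: 493 - 5.5p = -48 + 7p gives p* = 43.28, q* = 254.96.
With the rebate, buyers effectively pay pb = ps − 7, where ps is the price sellers receive.
Demand in terms of ps becomes qd = 493 − 5.5(ps − 7) = 531.5 - 5.5ps. Setting this equal to supply: 531.5 - 5.5ps = -48 + 7ps, so ps = 46.36.
Buyers pay pb = 46.36 − 7 = 39.36; q' = -48 + 7·46.36 = 276.52.
Government outlay = subsidy × quantity = 7 × 276.52 = 1935.64.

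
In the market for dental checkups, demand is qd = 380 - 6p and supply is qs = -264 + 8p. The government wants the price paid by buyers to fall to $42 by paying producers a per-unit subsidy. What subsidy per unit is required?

At a buyer price of 42, quantity demanded is 380 − 6·42 = 128.
Sellers supply 128 only when they receive ps with -264 + 8·ps = 128, i.e. ps = 49.
s = ps − pb = 49 − 42 = 7.

Required subsidy s = $7 per unit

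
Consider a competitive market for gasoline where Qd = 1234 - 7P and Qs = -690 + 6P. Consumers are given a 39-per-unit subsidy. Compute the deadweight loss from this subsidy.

Pre-subsidy: 1234 - 7P = -690 + 6P gives P* = 148, Q* = 198.
With the rebate, buyers effectively pay Pb = Ps − 39, where Ps is the price sellers receive.
Demand in terms of Ps becomes Qd = 1234 − 7(Ps − 39) = 1507 - 7Ps. Setting this equal to supply: 1507 - 7Ps = -690 + 6Ps, so Ps = 169.
Buyers pay Pb = 169 − 39 = 130; Q' = -690 + 6·169 = 324.
The subsidy expands output by 324 − 198 = 126 past the efficient level; on those units the gap between marginal cost and willingness to pay runs from 0 up to 39.
DWL = ½ × 39 × 126 = 2457.

Deadweight loss = 2457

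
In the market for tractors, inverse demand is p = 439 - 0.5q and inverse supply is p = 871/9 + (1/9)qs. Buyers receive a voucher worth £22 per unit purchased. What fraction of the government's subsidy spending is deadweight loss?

DWL / government spending = 9/298

Pre-subsidy: 439 - 0.5q = 871/9 + (1/9)q gives q* = 560 and p* = 159.
With the rebate, buyers effectively pay pb = ps − 22, where ps is the price sellers receive.
On the curves, pb = 439 - 0.5q and ps = 871/9 + (1/9)q; the wedge ps − pb = 22 gives 871/9 + (1/9)q − (439 - 0.5q) = 22, so q' = 596.
Then pb = 439 − 0.5·596 = 141 and ps = 871/9 + (1/9)·596 = 163.
ΔCS = ½(560 + 596)(159 − 141) = 10404; ΔPS = ½(560 + 596)(163 − 159) = 2312.
Government spending = 22 × 596 = 13112.
DWL = ½ × 22 × (596 − 560) = 396; fraction = 396 / 13112 = 9/298.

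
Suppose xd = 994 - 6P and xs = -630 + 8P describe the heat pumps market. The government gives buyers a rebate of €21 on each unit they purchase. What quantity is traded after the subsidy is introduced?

x' = 370

Pre-subsidy: 994 - 6P = -630 + 8P gives P* = 116, x* = 298.
With the rebate, buyers effectively pay Pb = Ps − 21, where Ps is the price sellers receive.
Demand in terms of Ps becomes xd = 994 − 6(Ps − 21) = 1120 - 6Ps. Setting this equal to supply: 1120 - 6Ps = -630 + 8Ps, so Ps = 125.
Buyers pay Pb = 125 − 21 = 104; x' = -630 + 8·125 = 370.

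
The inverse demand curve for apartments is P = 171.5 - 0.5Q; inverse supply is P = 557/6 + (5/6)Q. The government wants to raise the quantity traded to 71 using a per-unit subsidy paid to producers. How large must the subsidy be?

Required subsidy s = 16 per unit

At Q = 71, from the demand curve buyers pay Pb = 171.5 − 0.5·71 = 136; from the supply curve sellers need Ps = 557/6 + (5/6)·71 = 152.
The subsidy must fill the gap: s = Ps − Pb = 152 − 136 = 16.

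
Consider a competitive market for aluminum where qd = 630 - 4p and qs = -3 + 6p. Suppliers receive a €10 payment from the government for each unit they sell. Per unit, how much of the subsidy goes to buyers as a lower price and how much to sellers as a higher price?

Buyers gain €6 per unit; sellers gain €4 per unit

Pre-subsidy: 630 - 4p = -3 + 6p gives p* = 63.3, q* = 376.8.
With the subsidy, sellers receive ps = pb + 10 for each unit, where pb is the price buyers pay.
Supply in terms of pb becomes qs = -3 + 6(pb + 10) = 57 + 6pb. Setting this equal to demand: 630 - 4pb = 57 + 6pb, so pb = 57.3.
Sellers receive ps = 57.3 + 10 = 67.3; q' = 630 − 4·57.3 = 400.8.
Buyers' price falls by p* − pb = 63.3 − 57.3 = 6; sellers' price rises by ps − p* = 67.3 − 63.3 = 4.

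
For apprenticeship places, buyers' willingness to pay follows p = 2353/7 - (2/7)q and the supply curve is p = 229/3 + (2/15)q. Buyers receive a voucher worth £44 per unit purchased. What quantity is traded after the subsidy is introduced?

q' = 725

Pre-subsidy: 2353/7 - (2/7)q = 229/3 + (2/15)q gives q* = 620 and p* = 159.
With the rebate, buyers effectively pay pb = ps − 44, where ps is the price sellers receive.
On the curves, pb = 2353/7 - (2/7)q and ps = 229/3 + (2/15)q; the wedge ps − pb = 44 gives 229/3 + (2/15)q − (2353/7 - (2/7)q) = 44, so q' = 725.
Then pb = 2353/7 − (2/7)·725 = 129 and ps = 229/3 + (2/15)·725 = 173.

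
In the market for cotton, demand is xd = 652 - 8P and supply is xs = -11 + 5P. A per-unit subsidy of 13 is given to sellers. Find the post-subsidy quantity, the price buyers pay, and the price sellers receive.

Pre-subsidy: 652 - 8P = -11 + 5P gives P* = 51, x* = 244.
With the subsidy, sellers receive Ps = Pb + 13 for each unit, where Pb is the price buyers pay.
Supply in terms of Pb becomes xs = -11 + 5(Pb + 13) = 54 + 5Pb. Setting this equal to demand: 652 - 8Pb = 54 + 5Pb, so Pb = 46.
Sellers receive Ps = 46 + 13 = 59; x' = 652 − 8·46 = 284.

x' = 284; buyers pay 46; sellers receive 59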